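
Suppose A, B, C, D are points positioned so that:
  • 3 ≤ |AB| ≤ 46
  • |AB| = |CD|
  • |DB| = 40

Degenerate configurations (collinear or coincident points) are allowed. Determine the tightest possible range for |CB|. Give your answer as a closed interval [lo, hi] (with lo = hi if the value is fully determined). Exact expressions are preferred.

|AB| ∈ [3, 46]
|BD| ∈ {40}
|CD| ∈ [3, 46]
|AD| ∈ [0, 86]
|BC| ∈ [0, 86]
|AC| ∈ [0, 132]

|CB| ∈ [0, 86]  (≈ [0.0000, 86.0000])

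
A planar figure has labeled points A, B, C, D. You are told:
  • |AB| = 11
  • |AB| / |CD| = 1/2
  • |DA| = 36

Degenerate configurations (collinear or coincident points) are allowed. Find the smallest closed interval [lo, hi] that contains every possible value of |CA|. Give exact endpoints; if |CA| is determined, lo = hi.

|CA| ∈ [14, 58]  (≈ [14.0000, 58.0000])

|AB| ∈ {11}
|AD| ∈ {36}
|CD| ∈ {22}
|BD| ∈ [25, 47]
|AC| ∈ [14, 58]
|BC| ∈ [3, 69]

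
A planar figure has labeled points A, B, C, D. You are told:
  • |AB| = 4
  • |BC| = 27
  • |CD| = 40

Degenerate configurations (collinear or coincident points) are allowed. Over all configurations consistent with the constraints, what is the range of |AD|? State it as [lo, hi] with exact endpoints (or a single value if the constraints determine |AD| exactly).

|AB| ∈ {4}
|BC| ∈ {27}
|CD| ∈ {40}
|AC| ∈ [23, 31]
|BD| ∈ [13, 67]
|AD| ∈ [9, 71]

|AD| ∈ [9, 71]  (≈ [9.0000, 71.0000])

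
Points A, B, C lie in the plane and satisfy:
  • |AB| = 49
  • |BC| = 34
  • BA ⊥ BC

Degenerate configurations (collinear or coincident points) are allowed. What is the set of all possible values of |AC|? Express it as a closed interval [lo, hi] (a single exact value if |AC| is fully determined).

|AC| = √(3557)  (≈ 59.6406)

|AB| ∈ {49}
|BC| ∈ {34}
|AC| ∈ {√(3557)}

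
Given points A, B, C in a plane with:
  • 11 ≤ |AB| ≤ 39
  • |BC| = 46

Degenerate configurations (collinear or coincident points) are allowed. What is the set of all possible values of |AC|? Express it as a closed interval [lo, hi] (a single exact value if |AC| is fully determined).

|AB| ∈ [11, 39]
|BC| ∈ {46}
|AC| ∈ [7, 85]

|AC| ∈ [7, 85]  (≈ [7.0000, 85.0000])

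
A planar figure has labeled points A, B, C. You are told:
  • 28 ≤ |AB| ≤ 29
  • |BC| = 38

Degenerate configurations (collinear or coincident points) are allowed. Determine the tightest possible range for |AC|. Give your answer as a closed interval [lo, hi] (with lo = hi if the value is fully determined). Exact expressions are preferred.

|AB| ∈ [28, 29]
|BC| ∈ {38}
|AC| ∈ [9, 67]

|AC| ∈ [9, 67]  (≈ [9.0000, 67.0000])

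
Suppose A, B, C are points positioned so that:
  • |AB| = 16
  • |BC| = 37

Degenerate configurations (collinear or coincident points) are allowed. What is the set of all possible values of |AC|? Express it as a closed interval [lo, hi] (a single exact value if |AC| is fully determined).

|AB| ∈ {16}
|BC| ∈ {37}
|AC| ∈ [21, 53]

|AC| ∈ [21, 53]  (≈ [21.0000, 53.0000])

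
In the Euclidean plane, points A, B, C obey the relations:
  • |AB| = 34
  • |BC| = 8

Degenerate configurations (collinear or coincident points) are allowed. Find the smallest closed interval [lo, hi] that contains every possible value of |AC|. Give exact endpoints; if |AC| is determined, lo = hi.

|AB| ∈ {34}
|BC| ∈ {8}
|AC| ∈ [26, 42]

|AC| ∈ [26, 42]  (≈ [26.0000, 42.0000])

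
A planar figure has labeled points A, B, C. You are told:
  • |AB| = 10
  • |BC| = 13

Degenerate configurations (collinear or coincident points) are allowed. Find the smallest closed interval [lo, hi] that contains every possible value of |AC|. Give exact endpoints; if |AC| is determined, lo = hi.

|AB| ∈ {10}
|BC| ∈ {13}
|AC| ∈ [3, 23]

|AC| ∈ [3, 23]  (≈ [3.0000, 23.0000])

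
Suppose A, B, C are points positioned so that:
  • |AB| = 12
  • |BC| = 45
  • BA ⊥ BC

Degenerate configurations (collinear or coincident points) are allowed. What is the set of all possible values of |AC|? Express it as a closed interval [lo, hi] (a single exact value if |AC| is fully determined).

|AC| = 3·√(241)  (≈ 46.5725)

|AB| ∈ {12}
|BC| ∈ {45}
|AC| ∈ {3·√(241)}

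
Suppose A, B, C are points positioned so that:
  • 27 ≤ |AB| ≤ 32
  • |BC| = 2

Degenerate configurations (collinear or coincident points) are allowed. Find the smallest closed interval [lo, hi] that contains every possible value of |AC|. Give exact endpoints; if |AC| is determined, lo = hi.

|AB| ∈ [27, 32]
|BC| ∈ {2}
|AC| ∈ [25, 34]

|AC| ∈ [25, 34]  (≈ [25.0000, 34.0000])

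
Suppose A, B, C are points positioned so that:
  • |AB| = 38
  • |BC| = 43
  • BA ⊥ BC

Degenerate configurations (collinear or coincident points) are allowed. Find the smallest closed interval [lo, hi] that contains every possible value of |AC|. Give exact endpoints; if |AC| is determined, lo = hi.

|AC| = √(3293)  (≈ 57.3847)

|AB| ∈ {38}
|BC| ∈ {43}
|AC| ∈ {√(3293)}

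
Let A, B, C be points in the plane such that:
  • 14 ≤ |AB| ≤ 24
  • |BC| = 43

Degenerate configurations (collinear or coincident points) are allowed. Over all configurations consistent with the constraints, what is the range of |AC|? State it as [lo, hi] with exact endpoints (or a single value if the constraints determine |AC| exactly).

|AC| ∈ [19, 67]  (≈ [19.0000, 67.0000])

|AB| ∈ [14, 24]
|BC| ∈ {43}
|AC| ∈ [19, 67]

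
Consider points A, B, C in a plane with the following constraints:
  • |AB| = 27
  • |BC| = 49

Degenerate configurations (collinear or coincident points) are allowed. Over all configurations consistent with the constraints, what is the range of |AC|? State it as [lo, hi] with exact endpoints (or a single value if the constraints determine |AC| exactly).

|AB| ∈ {27}
|BC| ∈ {49}
|AC| ∈ [22, 76]

|AC| ∈ [22, 76]  (≈ [22.0000, 76.0000])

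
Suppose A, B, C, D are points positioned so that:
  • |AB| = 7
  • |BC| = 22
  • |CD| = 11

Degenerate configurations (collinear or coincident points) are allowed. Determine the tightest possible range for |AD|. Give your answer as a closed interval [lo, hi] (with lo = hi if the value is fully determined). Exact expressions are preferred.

|AB| ∈ {7}
|BC| ∈ {22}
|CD| ∈ {11}
|AC| ∈ [15, 29]
|BD| ∈ [11, 33]
|AD| ∈ [4, 40]

|AD| ∈ [4, 40]  (≈ [4.0000, 40.0000])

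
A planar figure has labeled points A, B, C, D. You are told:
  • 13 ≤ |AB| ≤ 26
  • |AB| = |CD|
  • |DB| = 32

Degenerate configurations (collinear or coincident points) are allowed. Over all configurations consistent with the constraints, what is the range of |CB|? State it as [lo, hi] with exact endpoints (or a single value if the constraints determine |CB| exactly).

|CB| ∈ [6, 58]  (≈ [6.0000, 58.0000])

|AB| ∈ [13, 26]
|BD| ∈ {32}
|CD| ∈ [13, 26]
|AD| ∈ [6, 58]
|BC| ∈ [6, 58]
|AC| ∈ [0, 84]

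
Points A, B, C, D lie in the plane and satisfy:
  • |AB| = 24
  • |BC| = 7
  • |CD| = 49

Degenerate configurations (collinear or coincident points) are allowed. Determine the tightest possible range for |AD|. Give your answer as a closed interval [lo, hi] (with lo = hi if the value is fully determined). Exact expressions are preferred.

|AD| ∈ [18, 80]  (≈ [18.0000, 80.0000])

|AB| ∈ {24}
|BC| ∈ {7}
|CD| ∈ {49}
|AC| ∈ [17, 31]
|BD| ∈ [42, 56]
|AD| ∈ [18, 80]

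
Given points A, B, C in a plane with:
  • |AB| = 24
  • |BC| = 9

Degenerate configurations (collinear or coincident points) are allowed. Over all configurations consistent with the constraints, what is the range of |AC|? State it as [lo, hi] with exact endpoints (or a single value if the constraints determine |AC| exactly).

|AB| ∈ {24}
|BC| ∈ {9}
|AC| ∈ [15, 33]

|AC| ∈ [15, 33]  (≈ [15.0000, 33.0000])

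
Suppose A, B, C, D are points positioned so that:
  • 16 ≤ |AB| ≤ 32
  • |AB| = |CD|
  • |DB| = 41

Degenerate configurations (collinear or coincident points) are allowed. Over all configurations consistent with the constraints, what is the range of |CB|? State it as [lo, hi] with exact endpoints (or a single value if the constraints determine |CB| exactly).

|AB| ∈ [16, 32]
|BD| ∈ {41}
|CD| ∈ [16, 32]
|AD| ∈ [9, 73]
|BC| ∈ [9, 73]
|AC| ∈ [0, 105]

|CB| ∈ [9, 73]  (≈ [9.0000, 73.0000])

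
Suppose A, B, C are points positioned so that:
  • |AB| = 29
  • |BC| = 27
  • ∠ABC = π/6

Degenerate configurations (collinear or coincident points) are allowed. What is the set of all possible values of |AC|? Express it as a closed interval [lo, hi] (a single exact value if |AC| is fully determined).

|AC| = √(1570 - 783·√(3))  (≈ 14.6220)

|AB| ∈ {29}
|BC| ∈ {27}
|AC| ∈ {√(1570 - 783·√(3))}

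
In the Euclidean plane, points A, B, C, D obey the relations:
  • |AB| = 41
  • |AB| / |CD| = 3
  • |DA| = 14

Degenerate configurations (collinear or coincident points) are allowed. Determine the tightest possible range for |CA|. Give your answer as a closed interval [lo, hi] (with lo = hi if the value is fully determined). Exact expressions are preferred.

|AB| ∈ {41}
|AD| ∈ {14}
|CD| ∈ {41/3}
|BD| ∈ [27, 55]
|AC| ∈ [1/3, 83/3]
|BC| ∈ [40/3, 206/3]

|CA| ∈ [1/3, 83/3]  (≈ [0.3333, 27.6667])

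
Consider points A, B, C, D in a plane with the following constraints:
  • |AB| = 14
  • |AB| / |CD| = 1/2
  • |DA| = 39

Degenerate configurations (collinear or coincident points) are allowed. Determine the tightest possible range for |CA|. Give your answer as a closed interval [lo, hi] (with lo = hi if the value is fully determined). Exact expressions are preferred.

|AB| ∈ {14}
|AD| ∈ {39}
|CD| ∈ {28}
|BD| ∈ [25, 53]
|AC| ∈ [11, 67]
|BC| ∈ [0, 81]

|CA| ∈ [11, 67]  (≈ [11.0000, 67.0000])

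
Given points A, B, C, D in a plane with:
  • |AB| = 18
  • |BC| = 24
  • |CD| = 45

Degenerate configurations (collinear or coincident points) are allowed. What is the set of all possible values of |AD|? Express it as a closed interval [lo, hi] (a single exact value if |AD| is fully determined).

|AB| ∈ {18}
|BC| ∈ {24}
|CD| ∈ {45}
|AC| ∈ [6, 42]
|BD| ∈ [21, 69]
|AD| ∈ [3, 87]

|AD| ∈ [3, 87]  (≈ [3.0000, 87.0000])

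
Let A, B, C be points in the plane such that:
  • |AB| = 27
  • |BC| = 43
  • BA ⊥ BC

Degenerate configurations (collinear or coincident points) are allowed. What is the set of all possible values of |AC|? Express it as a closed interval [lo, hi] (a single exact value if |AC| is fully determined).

|AC| = √(2578)  (≈ 50.7740)

|AB| ∈ {27}
|BC| ∈ {43}
|AC| ∈ {√(2578)}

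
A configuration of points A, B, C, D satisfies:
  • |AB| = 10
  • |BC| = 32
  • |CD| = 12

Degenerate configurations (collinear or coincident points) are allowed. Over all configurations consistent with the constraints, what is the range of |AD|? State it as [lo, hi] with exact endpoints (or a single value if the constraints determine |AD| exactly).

|AB| ∈ {10}
|BC| ∈ {32}
|CD| ∈ {12}
|AC| ∈ [22, 42]
|BD| ∈ [20, 44]
|AD| ∈ [10, 54]

|AD| ∈ [10, 54]  (≈ [10.0000, 54.0000])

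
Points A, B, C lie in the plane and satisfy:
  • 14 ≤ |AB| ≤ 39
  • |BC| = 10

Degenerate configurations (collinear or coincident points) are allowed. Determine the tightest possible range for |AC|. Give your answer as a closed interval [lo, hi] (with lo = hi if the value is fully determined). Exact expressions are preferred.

|AB| ∈ [14, 39]
|BC| ∈ {10}
|AC| ∈ [4, 49]

|AC| ∈ [4, 49]  (≈ [4.0000, 49.0000])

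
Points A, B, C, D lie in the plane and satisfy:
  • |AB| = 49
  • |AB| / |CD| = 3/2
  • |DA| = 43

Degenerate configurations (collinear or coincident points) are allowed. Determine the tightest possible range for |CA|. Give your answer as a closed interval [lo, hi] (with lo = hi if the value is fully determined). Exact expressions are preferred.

|AB| ∈ {49}
|AD| ∈ {43}
|CD| ∈ {98/3}
|BD| ∈ [6, 92]
|AC| ∈ [31/3, 227/3]
|BC| ∈ [0, 374/3]

|CA| ∈ [31/3, 227/3]  (≈ [10.3333, 75.6667])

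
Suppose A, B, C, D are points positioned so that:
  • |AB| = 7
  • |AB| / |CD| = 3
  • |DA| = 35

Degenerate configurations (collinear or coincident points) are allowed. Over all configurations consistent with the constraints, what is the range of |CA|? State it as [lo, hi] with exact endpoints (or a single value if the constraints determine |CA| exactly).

|AB| ∈ {7}
|AD| ∈ {35}
|CD| ∈ {7/3}
|BD| ∈ [28, 42]
|AC| ∈ [98/3, 112/3]
|BC| ∈ [77/3, 133/3]

|CA| ∈ [98/3, 112/3]  (≈ [32.6667, 37.3333])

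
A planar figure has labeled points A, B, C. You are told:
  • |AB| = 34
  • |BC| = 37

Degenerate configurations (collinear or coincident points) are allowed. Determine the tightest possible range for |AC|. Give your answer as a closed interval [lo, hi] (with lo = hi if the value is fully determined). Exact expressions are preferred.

|AB| ∈ {34}
|BC| ∈ {37}
|AC| ∈ [3, 71]

|AC| ∈ [3, 71]  (≈ [3.0000, 71.0000])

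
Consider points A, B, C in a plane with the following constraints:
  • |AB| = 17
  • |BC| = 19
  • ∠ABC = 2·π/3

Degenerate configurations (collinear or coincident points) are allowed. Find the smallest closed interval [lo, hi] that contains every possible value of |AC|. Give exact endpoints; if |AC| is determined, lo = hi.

|AC| = √(973)  (≈ 31.1929)

|AB| ∈ {17}
|BC| ∈ {19}
|AC| ∈ {√(973)}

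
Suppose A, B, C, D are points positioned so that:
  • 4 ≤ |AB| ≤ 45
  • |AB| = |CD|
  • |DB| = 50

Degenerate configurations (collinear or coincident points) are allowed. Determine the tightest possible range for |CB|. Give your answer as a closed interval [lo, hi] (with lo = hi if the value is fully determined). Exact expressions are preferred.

|CB| ∈ [5, 95]  (≈ [5.0000, 95.0000])

|AB| ∈ [4, 45]
|BD| ∈ {50}
|CD| ∈ [4, 45]
|AD| ∈ [5, 95]
|BC| ∈ [5, 95]
|AC| ∈ [0, 140]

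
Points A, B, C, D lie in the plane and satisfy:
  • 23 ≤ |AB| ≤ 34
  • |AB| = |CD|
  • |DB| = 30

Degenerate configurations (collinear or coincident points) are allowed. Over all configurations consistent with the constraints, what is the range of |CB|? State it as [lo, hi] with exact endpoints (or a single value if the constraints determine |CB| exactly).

|AB| ∈ [23, 34]
|BD| ∈ {30}
|CD| ∈ [23, 34]
|AD| ∈ [0, 64]
|BC| ∈ [0, 64]
|AC| ∈ [0, 98]

|CB| ∈ [0, 64]  (≈ [0.0000, 64.0000])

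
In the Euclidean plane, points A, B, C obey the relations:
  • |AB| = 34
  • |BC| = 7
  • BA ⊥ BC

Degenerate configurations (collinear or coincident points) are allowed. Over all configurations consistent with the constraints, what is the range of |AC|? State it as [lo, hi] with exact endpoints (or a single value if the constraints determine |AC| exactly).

|AC| = √(1205)  (≈ 34.7131)

|AB| ∈ {34}
|BC| ∈ {7}
|AC| ∈ {√(1205)}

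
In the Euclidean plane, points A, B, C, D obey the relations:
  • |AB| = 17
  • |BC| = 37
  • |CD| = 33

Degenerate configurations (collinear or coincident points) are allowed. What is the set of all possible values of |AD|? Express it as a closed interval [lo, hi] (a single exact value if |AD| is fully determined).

|AD| ∈ [0, 87]  (≈ [0.0000, 87.0000])

|AB| ∈ {17}
|BC| ∈ {37}
|CD| ∈ {33}
|AC| ∈ [20, 54]
|BD| ∈ [4, 70]
|AD| ∈ [0, 87]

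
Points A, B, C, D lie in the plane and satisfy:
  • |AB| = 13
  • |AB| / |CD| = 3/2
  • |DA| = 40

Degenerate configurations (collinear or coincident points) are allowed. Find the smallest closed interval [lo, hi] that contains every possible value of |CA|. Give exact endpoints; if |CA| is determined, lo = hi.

|AB| ∈ {13}
|AD| ∈ {40}
|CD| ∈ {26/3}
|BD| ∈ [27, 53]
|AC| ∈ [94/3, 146/3]
|BC| ∈ [55/3, 185/3]

|CA| ∈ [94/3, 146/3]  (≈ [31.3333, 48.6667])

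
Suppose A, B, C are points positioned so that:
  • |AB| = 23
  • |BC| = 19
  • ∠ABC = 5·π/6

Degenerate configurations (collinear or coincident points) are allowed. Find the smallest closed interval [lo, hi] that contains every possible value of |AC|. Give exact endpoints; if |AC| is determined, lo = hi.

|AB| ∈ {23}
|BC| ∈ {19}
|AC| ∈ {√(437·√(3) + 890)}

|AC| = √(437·√(3) + 890)  (≈ 40.5821)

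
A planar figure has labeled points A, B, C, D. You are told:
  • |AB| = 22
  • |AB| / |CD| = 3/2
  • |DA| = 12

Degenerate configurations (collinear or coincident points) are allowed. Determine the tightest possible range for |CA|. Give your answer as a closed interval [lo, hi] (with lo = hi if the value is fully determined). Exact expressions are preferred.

|AB| ∈ {22}
|AD| ∈ {12}
|CD| ∈ {44/3}
|BD| ∈ [10, 34]
|AC| ∈ [8/3, 80/3]
|BC| ∈ [0, 146/3]

|CA| ∈ [8/3, 80/3]  (≈ [2.6667, 26.6667])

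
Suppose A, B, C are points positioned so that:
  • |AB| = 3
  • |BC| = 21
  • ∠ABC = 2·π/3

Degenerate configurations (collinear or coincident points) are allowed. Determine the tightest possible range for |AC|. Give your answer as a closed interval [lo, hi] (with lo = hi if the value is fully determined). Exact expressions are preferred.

|AB| ∈ {3}
|BC| ∈ {21}
|AC| ∈ {3·√(57)}

|AC| = 3·√(57)  (≈ 22.6495)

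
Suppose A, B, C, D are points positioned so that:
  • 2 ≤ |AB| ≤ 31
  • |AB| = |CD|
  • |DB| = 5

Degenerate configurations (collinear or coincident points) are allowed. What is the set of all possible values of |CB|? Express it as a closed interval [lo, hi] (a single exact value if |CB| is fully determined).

|CB| ∈ [0, 36]  (≈ [0.0000, 36.0000])

|AB| ∈ [2, 31]
|BD| ∈ {5}
|CD| ∈ [2, 31]
|AD| ∈ [0, 36]
|BC| ∈ [0, 36]
|AC| ∈ [0, 67]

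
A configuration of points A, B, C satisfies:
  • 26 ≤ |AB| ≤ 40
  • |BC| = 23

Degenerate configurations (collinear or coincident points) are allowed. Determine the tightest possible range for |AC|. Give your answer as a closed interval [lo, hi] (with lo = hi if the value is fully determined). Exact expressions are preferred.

|AC| ∈ [3, 63]  (≈ [3.0000, 63.0000])

|AB| ∈ [26, 40]
|BC| ∈ {23}
|AC| ∈ [3, 63]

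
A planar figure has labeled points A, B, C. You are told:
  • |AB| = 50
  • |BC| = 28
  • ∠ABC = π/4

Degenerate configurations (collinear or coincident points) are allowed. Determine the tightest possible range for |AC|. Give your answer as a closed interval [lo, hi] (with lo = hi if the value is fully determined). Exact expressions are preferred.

|AC| = 2·√(821 - 350·√(2))  (≈ 36.1123)

|AB| ∈ {50}
|BC| ∈ {28}
|AC| ∈ {2·√(821 - 350·√(2))}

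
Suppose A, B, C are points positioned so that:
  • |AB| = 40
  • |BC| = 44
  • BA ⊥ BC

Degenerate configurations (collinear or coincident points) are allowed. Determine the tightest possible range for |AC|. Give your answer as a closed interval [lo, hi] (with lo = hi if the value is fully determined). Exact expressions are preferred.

|AB| ∈ {40}
|BC| ∈ {44}
|AC| ∈ {4·√(221)}

|AC| = 4·√(221)  (≈ 59.4643)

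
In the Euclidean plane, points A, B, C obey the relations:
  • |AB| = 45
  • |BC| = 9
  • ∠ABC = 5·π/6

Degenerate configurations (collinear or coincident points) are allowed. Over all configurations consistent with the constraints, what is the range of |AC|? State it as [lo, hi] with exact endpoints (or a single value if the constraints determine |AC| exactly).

|AC| = 9·√(5·√(3) + 26)  (≈ 52.9857)

|AB| ∈ {45}
|BC| ∈ {9}
|AC| ∈ {9·√(5·√(3) + 26)}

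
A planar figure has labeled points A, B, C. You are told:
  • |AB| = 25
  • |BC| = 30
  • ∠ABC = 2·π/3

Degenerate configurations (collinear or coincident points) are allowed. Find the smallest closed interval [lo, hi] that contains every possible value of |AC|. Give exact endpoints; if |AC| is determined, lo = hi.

|AB| ∈ {25}
|BC| ∈ {30}
|AC| ∈ {5·√(91)}

|AC| = 5·√(91)  (≈ 47.6970)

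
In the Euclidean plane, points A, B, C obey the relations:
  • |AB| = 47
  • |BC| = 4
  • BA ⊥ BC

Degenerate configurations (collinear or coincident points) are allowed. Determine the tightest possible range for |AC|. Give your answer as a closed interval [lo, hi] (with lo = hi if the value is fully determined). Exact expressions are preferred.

|AC| = 5·√(89)  (≈ 47.1699)

|AB| ∈ {47}
|BC| ∈ {4}
|AC| ∈ {5·√(89)}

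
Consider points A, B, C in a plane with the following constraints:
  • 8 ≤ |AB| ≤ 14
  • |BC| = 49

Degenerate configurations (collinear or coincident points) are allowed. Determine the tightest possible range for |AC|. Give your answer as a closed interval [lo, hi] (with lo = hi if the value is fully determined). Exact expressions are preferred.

|AC| ∈ [35, 63]  (≈ [35.0000, 63.0000])

|AB| ∈ [8, 14]
|BC| ∈ {49}
|AC| ∈ [35, 63]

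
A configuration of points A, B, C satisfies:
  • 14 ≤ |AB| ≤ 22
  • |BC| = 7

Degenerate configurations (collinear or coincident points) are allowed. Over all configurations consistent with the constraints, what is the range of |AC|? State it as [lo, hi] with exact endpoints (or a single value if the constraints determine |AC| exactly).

|AB| ∈ [14, 22]
|BC| ∈ {7}
|AC| ∈ [7, 29]

|AC| ∈ [7, 29]  (≈ [7.0000, 29.0000])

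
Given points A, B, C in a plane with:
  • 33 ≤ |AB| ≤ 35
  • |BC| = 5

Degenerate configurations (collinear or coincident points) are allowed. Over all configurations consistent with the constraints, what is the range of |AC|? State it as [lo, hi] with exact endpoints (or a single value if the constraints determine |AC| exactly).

|AC| ∈ [28, 40]  (≈ [28.0000, 40.0000])

|AB| ∈ [33, 35]
|BC| ∈ {5}
|AC| ∈ [28, 40]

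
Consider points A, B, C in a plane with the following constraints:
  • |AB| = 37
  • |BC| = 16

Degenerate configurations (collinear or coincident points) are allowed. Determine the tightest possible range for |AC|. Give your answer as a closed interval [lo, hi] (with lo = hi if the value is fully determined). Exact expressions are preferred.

|AC| ∈ [21, 53]  (≈ [21.0000, 53.0000])

|AB| ∈ {37}
|BC| ∈ {16}
|AC| ∈ [21, 53]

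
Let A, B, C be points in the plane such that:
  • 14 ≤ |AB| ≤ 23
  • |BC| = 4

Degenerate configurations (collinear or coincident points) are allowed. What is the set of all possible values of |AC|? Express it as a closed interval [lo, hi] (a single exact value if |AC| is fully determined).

|AB| ∈ [14, 23]
|BC| ∈ {4}
|AC| ∈ [10, 27]

|AC| ∈ [10, 27]  (≈ [10.0000, 27.0000])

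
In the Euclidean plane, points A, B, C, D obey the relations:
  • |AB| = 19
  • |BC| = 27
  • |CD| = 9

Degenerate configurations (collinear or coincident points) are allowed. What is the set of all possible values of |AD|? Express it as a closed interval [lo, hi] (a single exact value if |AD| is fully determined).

|AD| ∈ [0, 55]  (≈ [0.0000, 55.0000])

|AB| ∈ {19}
|BC| ∈ {27}
|CD| ∈ {9}
|AC| ∈ [8, 46]
|BD| ∈ [18, 36]
|AD| ∈ [0, 55]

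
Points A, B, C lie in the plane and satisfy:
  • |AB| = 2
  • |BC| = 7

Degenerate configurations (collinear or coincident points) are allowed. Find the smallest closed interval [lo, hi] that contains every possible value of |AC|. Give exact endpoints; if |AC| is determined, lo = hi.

|AB| ∈ {2}
|BC| ∈ {7}
|AC| ∈ [5, 9]

|AC| ∈ [5, 9]  (≈ [5.0000, 9.0000])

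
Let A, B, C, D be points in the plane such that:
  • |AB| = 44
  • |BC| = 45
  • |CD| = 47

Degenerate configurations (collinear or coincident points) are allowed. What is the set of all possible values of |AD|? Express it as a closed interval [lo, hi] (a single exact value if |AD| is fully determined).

|AD| ∈ [0, 136]  (≈ [0.0000, 136.0000])

|AB| ∈ {44}
|BC| ∈ {45}
|CD| ∈ {47}
|AC| ∈ [1, 89]
|BD| ∈ [2, 92]
|AD| ∈ [0, 136]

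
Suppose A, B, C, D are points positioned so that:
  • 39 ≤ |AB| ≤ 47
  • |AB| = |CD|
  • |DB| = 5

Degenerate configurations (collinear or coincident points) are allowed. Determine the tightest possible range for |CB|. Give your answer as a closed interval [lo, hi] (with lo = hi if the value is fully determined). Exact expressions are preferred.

|AB| ∈ [39, 47]
|BD| ∈ {5}
|CD| ∈ [39, 47]
|AD| ∈ [34, 52]
|BC| ∈ [34, 52]
|AC| ∈ [0, 99]

|CB| ∈ [34, 52]  (≈ [34.0000, 52.0000])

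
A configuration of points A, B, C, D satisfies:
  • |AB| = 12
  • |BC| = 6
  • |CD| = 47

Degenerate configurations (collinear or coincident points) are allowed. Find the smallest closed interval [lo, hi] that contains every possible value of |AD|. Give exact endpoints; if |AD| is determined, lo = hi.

|AB| ∈ {12}
|BC| ∈ {6}
|CD| ∈ {47}
|AC| ∈ [6, 18]
|BD| ∈ [41, 53]
|AD| ∈ [29, 65]

|AD| ∈ [29, 65]  (≈ [29.0000, 65.0000])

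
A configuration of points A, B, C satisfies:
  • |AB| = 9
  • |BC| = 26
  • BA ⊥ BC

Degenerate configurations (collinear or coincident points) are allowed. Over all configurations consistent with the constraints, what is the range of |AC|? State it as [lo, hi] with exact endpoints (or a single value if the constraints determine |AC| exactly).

|AB| ∈ {9}
|BC| ∈ {26}
|AC| ∈ {√(757)}

|AC| = √(757)  (≈ 27.5136)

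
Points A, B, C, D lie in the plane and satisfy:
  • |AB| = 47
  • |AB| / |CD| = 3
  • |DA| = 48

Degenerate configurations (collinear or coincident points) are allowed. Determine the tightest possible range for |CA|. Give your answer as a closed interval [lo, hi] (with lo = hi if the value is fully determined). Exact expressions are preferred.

|AB| ∈ {47}
|AD| ∈ {48}
|CD| ∈ {47/3}
|BD| ∈ [1, 95]
|AC| ∈ [97/3, 191/3]
|BC| ∈ [0, 332/3]

|CA| ∈ [97/3, 191/3]  (≈ [32.3333, 63.6667])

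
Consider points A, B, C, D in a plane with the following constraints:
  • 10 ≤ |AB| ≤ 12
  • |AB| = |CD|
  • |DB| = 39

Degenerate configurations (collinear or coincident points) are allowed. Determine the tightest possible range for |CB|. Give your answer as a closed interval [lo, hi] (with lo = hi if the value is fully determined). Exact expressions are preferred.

|AB| ∈ [10, 12]
|BD| ∈ {39}
|CD| ∈ [10, 12]
|AD| ∈ [27, 51]
|BC| ∈ [27, 51]
|AC| ∈ [15, 63]

|CB| ∈ [27, 51]  (≈ [27.0000, 51.0000])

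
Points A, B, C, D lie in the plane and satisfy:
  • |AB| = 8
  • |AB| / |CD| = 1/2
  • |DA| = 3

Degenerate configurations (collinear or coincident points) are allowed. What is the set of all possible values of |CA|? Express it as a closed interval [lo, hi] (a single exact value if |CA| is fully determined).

|CA| ∈ [13, 19]  (≈ [13.0000, 19.0000])

|AB| ∈ {8}
|AD| ∈ {3}
|CD| ∈ {16}
|BD| ∈ [5, 11]
|AC| ∈ [13, 19]
|BC| ∈ [5, 27]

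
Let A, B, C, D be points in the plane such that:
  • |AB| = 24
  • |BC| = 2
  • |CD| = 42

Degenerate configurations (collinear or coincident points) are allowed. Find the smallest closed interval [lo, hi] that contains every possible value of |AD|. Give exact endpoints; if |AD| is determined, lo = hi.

|AD| ∈ [16, 68]  (≈ [16.0000, 68.0000])

|AB| ∈ {24}
|BC| ∈ {2}
|CD| ∈ {42}
|AC| ∈ [22, 26]
|BD| ∈ [40, 44]
|AD| ∈ [16, 68]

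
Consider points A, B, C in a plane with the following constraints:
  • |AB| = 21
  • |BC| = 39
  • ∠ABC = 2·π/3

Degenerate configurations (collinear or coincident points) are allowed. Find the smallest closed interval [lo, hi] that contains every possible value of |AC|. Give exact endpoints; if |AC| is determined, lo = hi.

|AB| ∈ {21}
|BC| ∈ {39}
|AC| ∈ {3·√(309)}

|AC| = 3·√(309)  (≈ 52.7352)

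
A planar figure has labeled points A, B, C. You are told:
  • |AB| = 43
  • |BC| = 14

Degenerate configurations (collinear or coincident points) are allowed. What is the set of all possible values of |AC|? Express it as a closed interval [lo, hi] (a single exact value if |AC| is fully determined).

|AC| ∈ [29, 57]  (≈ [29.0000, 57.0000])

|AB| ∈ {43}
|BC| ∈ {14}
|AC| ∈ [29, 57]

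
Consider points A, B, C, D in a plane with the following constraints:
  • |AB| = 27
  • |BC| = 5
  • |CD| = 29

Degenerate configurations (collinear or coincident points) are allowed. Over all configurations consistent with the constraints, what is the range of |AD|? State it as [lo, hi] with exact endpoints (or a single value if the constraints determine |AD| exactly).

|AB| ∈ {27}
|BC| ∈ {5}
|CD| ∈ {29}
|AC| ∈ [22, 32]
|BD| ∈ [24, 34]
|AD| ∈ [0, 61]

|AD| ∈ [0, 61]  (≈ [0.0000, 61.0000])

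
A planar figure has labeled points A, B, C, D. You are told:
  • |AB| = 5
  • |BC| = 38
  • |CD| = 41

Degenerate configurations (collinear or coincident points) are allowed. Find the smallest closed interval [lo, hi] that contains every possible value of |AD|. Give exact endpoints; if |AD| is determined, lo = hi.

|AD| ∈ [0, 84]  (≈ [0.0000, 84.0000])

|AB| ∈ {5}
|BC| ∈ {38}
|CD| ∈ {41}
|AC| ∈ [33, 43]
|BD| ∈ [3, 79]
|AD| ∈ [0, 84]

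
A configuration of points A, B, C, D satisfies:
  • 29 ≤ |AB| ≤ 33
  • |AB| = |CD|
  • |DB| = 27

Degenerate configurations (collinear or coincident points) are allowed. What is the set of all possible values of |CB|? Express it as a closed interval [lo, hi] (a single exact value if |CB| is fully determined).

|CB| ∈ [2, 60]  (≈ [2.0000, 60.0000])

|AB| ∈ [29, 33]
|BD| ∈ {27}
|CD| ∈ [29, 33]
|AD| ∈ [2, 60]
|BC| ∈ [2, 60]
|AC| ∈ [0, 93]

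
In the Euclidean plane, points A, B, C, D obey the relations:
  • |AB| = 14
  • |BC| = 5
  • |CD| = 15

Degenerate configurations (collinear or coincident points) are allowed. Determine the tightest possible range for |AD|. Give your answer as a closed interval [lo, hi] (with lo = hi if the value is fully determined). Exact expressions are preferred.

|AD| ∈ [0, 34]  (≈ [0.0000, 34.0000])

|AB| ∈ {14}
|BC| ∈ {5}
|CD| ∈ {15}
|AC| ∈ [9, 19]
|BD| ∈ [10, 20]
|AD| ∈ [0, 34]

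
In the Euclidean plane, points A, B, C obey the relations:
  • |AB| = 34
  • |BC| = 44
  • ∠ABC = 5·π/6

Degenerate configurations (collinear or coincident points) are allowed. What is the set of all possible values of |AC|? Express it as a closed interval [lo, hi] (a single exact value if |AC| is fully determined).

|AC| = 2·√(374·√(3) + 773)  (≈ 75.3867)

|AB| ∈ {34}
|BC| ∈ {44}
|AC| ∈ {2·√(374·√(3) + 773)}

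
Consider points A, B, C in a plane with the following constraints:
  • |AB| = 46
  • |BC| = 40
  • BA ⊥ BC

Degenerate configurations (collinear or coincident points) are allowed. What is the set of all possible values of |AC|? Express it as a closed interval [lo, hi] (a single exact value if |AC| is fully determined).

|AC| = 2·√(929)  (≈ 60.9590)

|AB| ∈ {46}
|BC| ∈ {40}
|AC| ∈ {2·√(929)}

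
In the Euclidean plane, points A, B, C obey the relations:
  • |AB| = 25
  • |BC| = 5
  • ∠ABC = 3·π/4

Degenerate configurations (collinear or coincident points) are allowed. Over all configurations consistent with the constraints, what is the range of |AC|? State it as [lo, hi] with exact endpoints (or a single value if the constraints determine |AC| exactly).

|AB| ∈ {25}
|BC| ∈ {5}
|AC| ∈ {5·√(5·√(2) + 26)}

|AC| = 5·√(5·√(2) + 26)  (≈ 28.7537)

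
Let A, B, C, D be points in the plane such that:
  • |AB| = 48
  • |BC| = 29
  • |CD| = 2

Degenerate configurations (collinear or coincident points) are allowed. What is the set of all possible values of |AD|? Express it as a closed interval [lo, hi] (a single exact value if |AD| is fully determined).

|AB| ∈ {48}
|BC| ∈ {29}
|CD| ∈ {2}
|AC| ∈ [19, 77]
|BD| ∈ [27, 31]
|AD| ∈ [17, 79]

|AD| ∈ [17, 79]  (≈ [17.0000, 79.0000])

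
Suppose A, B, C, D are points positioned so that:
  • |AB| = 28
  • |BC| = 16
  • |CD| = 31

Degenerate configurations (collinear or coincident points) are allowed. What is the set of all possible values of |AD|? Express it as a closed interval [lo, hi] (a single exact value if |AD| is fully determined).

|AD| ∈ [0, 75]  (≈ [0.0000, 75.0000])

|AB| ∈ {28}
|BC| ∈ {16}
|CD| ∈ {31}
|AC| ∈ [12, 44]
|BD| ∈ [15, 47]
|AD| ∈ [0, 75]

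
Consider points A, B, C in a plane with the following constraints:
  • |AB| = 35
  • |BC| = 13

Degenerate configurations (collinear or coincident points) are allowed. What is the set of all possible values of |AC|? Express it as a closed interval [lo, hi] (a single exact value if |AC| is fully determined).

|AC| ∈ [22, 48]  (≈ [22.0000, 48.0000])

|AB| ∈ {35}
|BC| ∈ {13}
|AC| ∈ [22, 48]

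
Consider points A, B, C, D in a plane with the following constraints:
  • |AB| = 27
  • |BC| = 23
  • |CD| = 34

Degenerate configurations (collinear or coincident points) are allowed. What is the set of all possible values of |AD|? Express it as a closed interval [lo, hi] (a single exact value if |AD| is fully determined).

|AB| ∈ {27}
|BC| ∈ {23}
|CD| ∈ {34}
|AC| ∈ [4, 50]
|BD| ∈ [11, 57]
|AD| ∈ [0, 84]

|AD| ∈ [0, 84]  (≈ [0.0000, 84.0000])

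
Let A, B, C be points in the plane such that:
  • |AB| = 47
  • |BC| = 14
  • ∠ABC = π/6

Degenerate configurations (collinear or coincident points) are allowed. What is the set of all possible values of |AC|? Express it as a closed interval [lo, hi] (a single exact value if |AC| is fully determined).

|AC| = √(2405 - 658·√(3))  (≈ 35.5712)

|AB| ∈ {47}
|BC| ∈ {14}
|AC| ∈ {√(2405 - 658·√(3))}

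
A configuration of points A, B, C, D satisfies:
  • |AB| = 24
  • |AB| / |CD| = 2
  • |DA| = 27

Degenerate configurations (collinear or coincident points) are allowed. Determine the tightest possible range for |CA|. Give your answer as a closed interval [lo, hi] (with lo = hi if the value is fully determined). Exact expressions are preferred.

|AB| ∈ {24}
|AD| ∈ {27}
|CD| ∈ {12}
|BD| ∈ [3, 51]
|AC| ∈ [15, 39]
|BC| ∈ [0, 63]

|CA| ∈ [15, 39]  (≈ [15.0000, 39.0000])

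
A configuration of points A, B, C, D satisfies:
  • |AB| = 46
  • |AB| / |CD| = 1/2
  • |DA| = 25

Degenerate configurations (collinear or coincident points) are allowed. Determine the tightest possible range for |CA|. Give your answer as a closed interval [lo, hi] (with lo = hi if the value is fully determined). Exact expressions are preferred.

|CA| ∈ [67, 117]  (≈ [67.0000, 117.0000])

|AB| ∈ {46}
|AD| ∈ {25}
|CD| ∈ {92}
|BD| ∈ [21, 71]
|AC| ∈ [67, 117]
|BC| ∈ [21, 163]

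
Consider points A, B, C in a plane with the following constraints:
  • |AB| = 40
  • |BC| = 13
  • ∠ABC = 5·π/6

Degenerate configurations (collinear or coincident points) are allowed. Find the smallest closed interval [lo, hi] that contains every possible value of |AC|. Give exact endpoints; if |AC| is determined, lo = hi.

|AB| ∈ {40}
|BC| ∈ {13}
|AC| ∈ {√(520·√(3) + 1769)}

|AC| = √(520·√(3) + 1769)  (≈ 51.6688)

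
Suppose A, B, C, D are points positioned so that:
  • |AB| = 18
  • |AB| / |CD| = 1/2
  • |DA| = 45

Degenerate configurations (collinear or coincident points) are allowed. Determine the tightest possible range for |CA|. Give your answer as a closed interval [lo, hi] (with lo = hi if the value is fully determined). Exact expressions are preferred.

|CA| ∈ [9, 81]  (≈ [9.0000, 81.0000])

|AB| ∈ {18}
|AD| ∈ {45}
|CD| ∈ {36}
|BD| ∈ [27, 63]
|AC| ∈ [9, 81]
|BC| ∈ [0, 99]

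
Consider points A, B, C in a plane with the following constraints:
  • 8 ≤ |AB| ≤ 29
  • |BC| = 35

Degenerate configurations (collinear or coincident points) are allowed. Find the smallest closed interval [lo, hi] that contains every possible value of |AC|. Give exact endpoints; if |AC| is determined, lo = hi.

|AB| ∈ [8, 29]
|BC| ∈ {35}
|AC| ∈ [6, 64]

|AC| ∈ [6, 64]  (≈ [6.0000, 64.0000])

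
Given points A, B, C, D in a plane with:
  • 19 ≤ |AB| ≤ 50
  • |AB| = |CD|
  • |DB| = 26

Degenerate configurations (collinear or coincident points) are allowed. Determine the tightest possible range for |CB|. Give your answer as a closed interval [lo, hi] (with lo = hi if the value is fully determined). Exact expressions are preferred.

|CB| ∈ [0, 76]  (≈ [0.0000, 76.0000])

|AB| ∈ [19, 50]
|BD| ∈ {26}
|CD| ∈ [19, 50]
|AD| ∈ [0, 76]
|BC| ∈ [0, 76]
|AC| ∈ [0, 126]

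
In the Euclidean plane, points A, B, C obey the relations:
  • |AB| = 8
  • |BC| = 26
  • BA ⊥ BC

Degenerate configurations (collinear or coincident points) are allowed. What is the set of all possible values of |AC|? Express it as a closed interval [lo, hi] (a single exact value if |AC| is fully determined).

|AC| = 2·√(185)  (≈ 27.2029)

|AB| ∈ {8}
|BC| ∈ {26}
|AC| ∈ {2·√(185)}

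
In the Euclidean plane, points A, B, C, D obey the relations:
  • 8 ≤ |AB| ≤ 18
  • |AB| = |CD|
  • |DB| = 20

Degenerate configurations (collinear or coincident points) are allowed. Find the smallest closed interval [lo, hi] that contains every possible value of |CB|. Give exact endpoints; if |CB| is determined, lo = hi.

|CB| ∈ [2, 38]  (≈ [2.0000, 38.0000])

|AB| ∈ [8, 18]
|BD| ∈ {20}
|CD| ∈ [8, 18]
|AD| ∈ [2, 38]
|BC| ∈ [2, 38]
|AC| ∈ [0, 56]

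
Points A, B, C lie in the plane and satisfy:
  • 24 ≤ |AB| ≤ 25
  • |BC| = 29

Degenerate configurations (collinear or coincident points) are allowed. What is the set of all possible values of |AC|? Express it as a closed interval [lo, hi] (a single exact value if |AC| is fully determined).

|AB| ∈ [24, 25]
|BC| ∈ {29}
|AC| ∈ [4, 54]

|AC| ∈ [4, 54]  (≈ [4.0000, 54.0000])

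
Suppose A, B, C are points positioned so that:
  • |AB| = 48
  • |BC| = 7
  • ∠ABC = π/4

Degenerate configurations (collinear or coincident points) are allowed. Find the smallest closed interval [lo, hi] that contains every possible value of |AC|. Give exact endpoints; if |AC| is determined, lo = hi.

|AC| = √(2353 - 336·√(2))  (≈ 43.3339)

|AB| ∈ {48}
|BC| ∈ {7}
|AC| ∈ {√(2353 - 336·√(2))}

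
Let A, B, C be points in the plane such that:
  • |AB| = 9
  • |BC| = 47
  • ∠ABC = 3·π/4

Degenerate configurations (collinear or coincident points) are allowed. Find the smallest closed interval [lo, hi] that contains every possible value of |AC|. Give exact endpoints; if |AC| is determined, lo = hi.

|AC| = √(423·√(2) + 2290)  (≈ 53.7421)

|AB| ∈ {9}
|BC| ∈ {47}
|AC| ∈ {√(423·√(2) + 2290)}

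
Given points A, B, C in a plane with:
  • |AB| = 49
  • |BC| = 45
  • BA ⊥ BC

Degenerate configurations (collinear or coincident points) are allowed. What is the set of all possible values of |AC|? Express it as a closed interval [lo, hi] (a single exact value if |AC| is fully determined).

|AB| ∈ {49}
|BC| ∈ {45}
|AC| ∈ {√(4426)}

|AC| = √(4426)  (≈ 66.5282)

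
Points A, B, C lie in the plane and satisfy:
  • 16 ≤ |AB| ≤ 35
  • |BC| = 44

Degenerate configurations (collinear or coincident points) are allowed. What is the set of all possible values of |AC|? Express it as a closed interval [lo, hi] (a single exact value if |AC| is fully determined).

|AC| ∈ [9, 79]  (≈ [9.0000, 79.0000])

|AB| ∈ [16, 35]
|BC| ∈ {44}
|AC| ∈ [9, 79]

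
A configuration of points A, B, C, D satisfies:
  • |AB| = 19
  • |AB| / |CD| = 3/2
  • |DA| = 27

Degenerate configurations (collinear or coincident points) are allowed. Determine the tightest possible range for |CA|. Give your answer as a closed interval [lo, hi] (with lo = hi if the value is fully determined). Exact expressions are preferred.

|CA| ∈ [43/3, 119/3]  (≈ [14.3333, 39.6667])

|AB| ∈ {19}
|AD| ∈ {27}
|CD| ∈ {38/3}
|BD| ∈ [8, 46]
|AC| ∈ [43/3, 119/3]
|BC| ∈ [0, 176/3]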